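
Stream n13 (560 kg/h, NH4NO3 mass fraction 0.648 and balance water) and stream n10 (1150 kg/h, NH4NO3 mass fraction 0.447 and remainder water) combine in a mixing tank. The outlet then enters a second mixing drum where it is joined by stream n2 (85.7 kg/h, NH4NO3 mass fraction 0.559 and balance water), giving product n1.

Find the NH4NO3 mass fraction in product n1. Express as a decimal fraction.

Overall, product flow = 1795.7 kg/h.
NH4NO3 in = 560×0.648 + 1150×0.447 + 85.7×0.559 = 924.84 kg/h.
NH4NO3 fraction in n1 = 0.515.

0.515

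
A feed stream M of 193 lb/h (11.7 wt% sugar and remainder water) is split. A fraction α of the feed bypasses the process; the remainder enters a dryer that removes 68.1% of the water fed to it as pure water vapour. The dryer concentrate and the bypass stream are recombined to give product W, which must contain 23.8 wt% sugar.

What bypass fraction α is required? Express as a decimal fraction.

0.155

All 193×0.117 = 22.581 lb/h of sugar reaches W, so W = 22.581/0.238 = 94.878 lb/h and vapour = 98.122 lb/h.
The evaporator receives (1−α)·193 of feed at 0.883 water and removes 0.681 of that water:
0.681×0.883×(1−α)×193 = 98.122
(1−α) = 98.122/116.06 = 0.8455;  α = 0.1545.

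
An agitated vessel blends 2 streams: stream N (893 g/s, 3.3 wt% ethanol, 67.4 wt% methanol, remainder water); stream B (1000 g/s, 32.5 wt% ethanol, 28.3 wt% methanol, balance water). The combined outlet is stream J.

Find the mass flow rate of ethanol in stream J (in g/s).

ethanol out = ethanol in = 893×0.033 + 1000×0.325 = 354.47 g/s.

354.5 g/s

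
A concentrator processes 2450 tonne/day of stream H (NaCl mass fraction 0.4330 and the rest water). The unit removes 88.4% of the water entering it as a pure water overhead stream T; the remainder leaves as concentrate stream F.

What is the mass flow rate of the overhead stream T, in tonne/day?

water entering = 2450×0.567 = 1389.1 tonne/day; overhead removed = 0.884×1389.1 = 1228 tonne/day.

1228 tonne/day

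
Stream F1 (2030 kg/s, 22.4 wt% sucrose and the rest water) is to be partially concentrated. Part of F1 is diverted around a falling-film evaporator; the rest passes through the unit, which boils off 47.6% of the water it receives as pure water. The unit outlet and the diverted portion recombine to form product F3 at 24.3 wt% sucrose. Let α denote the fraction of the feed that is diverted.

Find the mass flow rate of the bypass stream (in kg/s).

All 2030×0.224 = 454.72 kg/s of sucrose reaches F3, so F3 = 454.72/0.243 = 1871.3 kg/s and vapour = 158.72 kg/s.
The evaporator receives (1−α)·2030 of feed at 0.776 water and removes 0.476 of that water:
0.476×0.776×(1−α)×2030 = 158.72
(1−α) = 158.72/749.83 = 0.2117;  α = 0.7883.
Bypass flow = 0.7883×2030 = 1600.3 kg/s.

1600 kg/s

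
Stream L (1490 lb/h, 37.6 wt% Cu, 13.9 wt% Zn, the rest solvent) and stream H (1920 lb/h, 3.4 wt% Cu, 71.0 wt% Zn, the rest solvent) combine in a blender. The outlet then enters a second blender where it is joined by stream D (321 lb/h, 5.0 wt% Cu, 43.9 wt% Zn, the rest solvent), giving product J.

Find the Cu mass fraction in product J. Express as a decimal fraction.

0.172

Overall, product flow = 3731 lb/h.
Cu in = 1490×0.376 + 1920×0.034 + 321×0.050 = 641.57 lb/h.
Cu fraction in J = 0.172.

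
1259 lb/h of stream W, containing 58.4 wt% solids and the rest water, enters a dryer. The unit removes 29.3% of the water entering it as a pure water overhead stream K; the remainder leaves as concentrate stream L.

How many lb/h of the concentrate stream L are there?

water entering = 1259×0.416 = 523.74 lb/h; overhead removed = 0.293×523.74 = 153.46 lb/h.
Concentrate = 1259 − 153.46 = 1105.5 lb/h.

1106 lb/h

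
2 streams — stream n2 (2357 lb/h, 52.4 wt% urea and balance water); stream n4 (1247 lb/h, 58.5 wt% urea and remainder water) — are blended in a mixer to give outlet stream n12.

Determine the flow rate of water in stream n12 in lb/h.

water out = water in = 2357×0.476 + 1247×0.415 = 1639.4 lb/h.

1639 lb/h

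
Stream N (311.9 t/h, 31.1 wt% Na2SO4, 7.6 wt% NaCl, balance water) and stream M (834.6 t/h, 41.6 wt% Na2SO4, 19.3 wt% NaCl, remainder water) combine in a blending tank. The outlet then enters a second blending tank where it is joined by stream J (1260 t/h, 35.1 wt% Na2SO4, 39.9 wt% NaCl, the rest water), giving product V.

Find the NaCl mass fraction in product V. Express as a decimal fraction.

0.286

Overall, product flow = 2406.5 t/h.
NaCl in = 311.9×0.076 + 834.6×0.193 + 1260×0.399 = 687.52 t/h.
NaCl fraction in V = 0.286.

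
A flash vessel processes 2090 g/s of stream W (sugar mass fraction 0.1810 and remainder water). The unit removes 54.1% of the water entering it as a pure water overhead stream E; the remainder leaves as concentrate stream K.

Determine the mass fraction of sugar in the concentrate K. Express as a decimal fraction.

0.3250

sugar is not removed: 2090×0.181 = 378.29 g/s of sugar enters K.
water entering = 2090×0.819 = 1711.7 g/s; overhead removed = 0.541×1711.7 = 926.04 g/s.
Concentrate = 2090 − 926.04 = 1164 g/s.
Mass fraction = 378.29/1164 = 0.3250.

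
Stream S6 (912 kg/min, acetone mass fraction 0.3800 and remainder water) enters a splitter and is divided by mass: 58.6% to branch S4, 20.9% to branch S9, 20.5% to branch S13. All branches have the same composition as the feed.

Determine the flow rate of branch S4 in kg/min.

534.4 kg/min

Branch S4 flow = 0.586×912 = 534.43 kg/min.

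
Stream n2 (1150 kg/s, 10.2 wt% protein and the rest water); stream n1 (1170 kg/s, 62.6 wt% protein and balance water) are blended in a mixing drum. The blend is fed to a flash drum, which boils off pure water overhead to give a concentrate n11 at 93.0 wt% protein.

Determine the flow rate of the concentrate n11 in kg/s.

protein entering = 1150×0.102 + 1170×0.626 = 849.72 kg/s.
All protein reports to n11, so n11 = 849.72/0.930 = 913.68 kg/s.

913.7 kg/s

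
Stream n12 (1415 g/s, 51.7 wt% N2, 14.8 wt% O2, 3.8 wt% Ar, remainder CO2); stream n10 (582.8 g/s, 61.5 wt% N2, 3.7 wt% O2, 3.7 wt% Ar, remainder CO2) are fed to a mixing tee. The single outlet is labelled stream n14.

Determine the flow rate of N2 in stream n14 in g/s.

N2 out = N2 in = 1415×0.517 + 582.8×0.615 = 1090 g/s.

1090 g/s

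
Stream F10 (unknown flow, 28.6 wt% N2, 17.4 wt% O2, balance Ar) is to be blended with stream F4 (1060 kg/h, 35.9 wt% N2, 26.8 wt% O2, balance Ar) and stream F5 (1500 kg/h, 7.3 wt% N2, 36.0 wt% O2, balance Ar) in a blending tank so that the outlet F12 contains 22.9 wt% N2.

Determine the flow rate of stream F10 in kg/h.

1688 kg/h

Let F10 be the unknown flow. Total out = 2560 + F10.
N2 balance: 490.04 + 0.286·F10 = 0.229·(2560 + F10)
(0.286 − 0.229)·F10 = 0.229×2560 − 490.04 = 96.2
F10 = 96.2 / 0.057 = 1687.7 kg/h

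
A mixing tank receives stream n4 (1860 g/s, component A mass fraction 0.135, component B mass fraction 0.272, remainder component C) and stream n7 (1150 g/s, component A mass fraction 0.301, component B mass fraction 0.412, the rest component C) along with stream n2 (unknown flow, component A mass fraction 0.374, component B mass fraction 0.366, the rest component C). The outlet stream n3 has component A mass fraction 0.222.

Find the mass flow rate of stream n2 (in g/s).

466.9 g/s

Let n2 be the unknown flow. Total out = 3010 + n2.
component A balance: 597.25 + 0.374·n2 = 0.222·(3010 + n2)
(0.374 − 0.222)·n2 = 0.222×3010 − 597.25 = 70.97
n2 = 70.97 / 0.152 = 466.91 g/s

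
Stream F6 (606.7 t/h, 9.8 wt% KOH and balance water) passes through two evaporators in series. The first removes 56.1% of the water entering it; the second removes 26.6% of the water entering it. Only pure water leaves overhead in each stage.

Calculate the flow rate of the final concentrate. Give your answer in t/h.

235.8 t/h

water in feed = 606.7×0.902 = 547.24 t/h.
After stage 1: water left = (1−0.561)×547.24 = 240.24; stream total = 299.7 t/h.
After stage 2: water left = (1−0.266)×240.24 = 176.34; final concentrate = 235.79 t/h.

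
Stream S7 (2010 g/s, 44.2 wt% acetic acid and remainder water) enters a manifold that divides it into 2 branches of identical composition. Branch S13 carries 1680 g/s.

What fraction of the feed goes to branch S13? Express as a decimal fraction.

Fraction to S13 = 1680/2010 = 0.8358.

0.836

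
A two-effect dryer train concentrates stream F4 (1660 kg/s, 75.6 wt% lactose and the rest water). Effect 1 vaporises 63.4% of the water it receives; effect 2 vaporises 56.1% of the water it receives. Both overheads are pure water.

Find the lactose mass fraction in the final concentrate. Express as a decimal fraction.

water in feed = 1660×0.244 = 405.04 kg/s.
After stage 1: water left = (1−0.634)×405.04 = 148.24; stream total = 1403.2 kg/s.
After stage 2: water left = (1−0.561)×148.24 = 65.079; final concentrate = 1320 kg/s.
lactose fraction = 1255/1320 = 0.951.

0.951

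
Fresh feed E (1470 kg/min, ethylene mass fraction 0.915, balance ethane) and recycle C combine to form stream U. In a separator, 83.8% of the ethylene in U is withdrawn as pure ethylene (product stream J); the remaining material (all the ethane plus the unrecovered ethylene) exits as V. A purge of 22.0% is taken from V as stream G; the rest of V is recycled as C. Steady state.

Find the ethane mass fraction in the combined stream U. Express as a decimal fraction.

ethane enters only via E and leaves only via the purge: 1470×0.085 = 0.220×(ethane in V), and the separator passes all ethane, so ethane in U = ethane in V = 567.95 kg/min.
ethylene in U: m_A = 1470×0.915 + (1−0.220)·(1−0.838)·m_A, so m_A = 1345/0.8736 = 1539.6 kg/min.
U = 1539.6 + 567.95 = 2107.5 kg/min.
ethane fraction in U = 567.95/2107.5 = 0.269.

0.269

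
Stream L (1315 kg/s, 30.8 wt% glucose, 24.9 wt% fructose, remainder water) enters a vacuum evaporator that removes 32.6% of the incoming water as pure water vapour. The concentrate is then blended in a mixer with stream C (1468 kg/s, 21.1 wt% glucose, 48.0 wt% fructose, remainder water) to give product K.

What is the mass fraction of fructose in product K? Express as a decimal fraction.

Vapour removed = 0.326×0.443×1315 = 189.91 kg/s; concentrate = 1125.1 kg/s.
fructose reaching the mixer = 327.44 (from concentrate) + 1468×0.480 = 1032.1 kg/s.
Product flow = 1125.1 + 1468 = 2593.1 kg/s; fructose fraction = 0.398.

0.398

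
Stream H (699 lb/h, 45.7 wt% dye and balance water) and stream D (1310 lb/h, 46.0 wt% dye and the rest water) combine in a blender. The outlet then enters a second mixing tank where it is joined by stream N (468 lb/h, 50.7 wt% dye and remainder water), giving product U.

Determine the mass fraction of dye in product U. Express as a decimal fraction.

0.468

Overall, product flow = 2477 lb/h.
dye in = 699×0.457 + 1310×0.460 + 468×0.507 = 1159.3 lb/h.
dye fraction in U = 0.468.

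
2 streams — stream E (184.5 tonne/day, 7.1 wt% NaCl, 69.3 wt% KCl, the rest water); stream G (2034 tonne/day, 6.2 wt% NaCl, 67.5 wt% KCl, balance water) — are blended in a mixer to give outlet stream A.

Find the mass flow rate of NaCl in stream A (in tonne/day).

139.2 tonne/day

NaCl out = NaCl in = 184.5×0.071 + 2034×0.062 = 139.21 tonne/day.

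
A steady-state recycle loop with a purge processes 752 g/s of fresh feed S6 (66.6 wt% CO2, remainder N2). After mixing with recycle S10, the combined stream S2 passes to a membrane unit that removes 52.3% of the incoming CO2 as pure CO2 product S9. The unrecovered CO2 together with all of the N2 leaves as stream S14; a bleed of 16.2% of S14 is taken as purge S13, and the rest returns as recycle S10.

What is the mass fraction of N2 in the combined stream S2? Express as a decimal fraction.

0.6501

N2 enters only via S6 and leaves only via the purge: 752×0.334 = 0.162×(N2 in S14), and the membrane unit passes all N2, so N2 in S2 = N2 in S14 = 1550.4 g/s.
CO2 in S2: m_A = 752×0.666 + (1−0.162)·(1−0.523)·m_A, so m_A = 500.83/0.6003 = 834.34 g/s.
S2 = 834.34 + 1550.4 = 2384.8 g/s.
N2 fraction in S2 = 1550.4/2384.8 = 0.6501.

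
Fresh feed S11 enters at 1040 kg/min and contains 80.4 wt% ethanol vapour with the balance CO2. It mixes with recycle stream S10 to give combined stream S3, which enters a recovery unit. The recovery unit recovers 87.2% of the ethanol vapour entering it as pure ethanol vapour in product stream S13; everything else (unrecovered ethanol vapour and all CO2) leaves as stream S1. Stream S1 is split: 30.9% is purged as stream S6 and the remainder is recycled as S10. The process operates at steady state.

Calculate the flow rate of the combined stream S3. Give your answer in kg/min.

1577 kg/min

CO2 enters only via S11 and leaves only via the purge: 1040×0.196 = 0.309×(CO2 in S1), and the recovery unit passes all CO2, so CO2 in S3 = CO2 in S1 = 659.68 kg/min.
ethanol vapour in S3: m_A = 1040×0.804 + (1−0.309)·(1−0.872)·m_A, so m_A = 836.16/0.9116 = 917.29 kg/min.
S3 = 917.29 + 659.68 = 1577 kg/min.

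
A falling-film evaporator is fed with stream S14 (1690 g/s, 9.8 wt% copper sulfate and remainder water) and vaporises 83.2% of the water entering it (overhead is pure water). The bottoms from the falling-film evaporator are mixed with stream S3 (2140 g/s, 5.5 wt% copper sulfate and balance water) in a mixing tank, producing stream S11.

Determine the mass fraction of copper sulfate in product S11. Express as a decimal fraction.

0.1106

Vapour removed = 0.832×0.902×1690 = 1268.3 g/s; concentrate = 421.72 g/s.
copper sulfate reaching the mixer = 165.62 (from concentrate) + 2140×0.055 = 283.32 g/s.
Product flow = 421.72 + 2140 = 2561.7 g/s; copper sulfate fraction = 0.1106.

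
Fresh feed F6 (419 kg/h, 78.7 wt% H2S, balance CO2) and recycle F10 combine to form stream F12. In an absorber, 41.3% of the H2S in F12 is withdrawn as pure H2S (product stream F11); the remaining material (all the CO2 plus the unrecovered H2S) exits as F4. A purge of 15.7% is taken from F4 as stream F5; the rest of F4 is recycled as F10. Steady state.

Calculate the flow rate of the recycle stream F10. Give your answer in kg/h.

CO2 enters only via F6 and leaves only via the purge: 419×0.213 = 0.157×(CO2 in F4), and the absorber passes all CO2, so CO2 in F12 = CO2 in F4 = 568.45 kg/h.
H2S in F12: m_A = 419×0.787 + (1−0.157)·(1−0.413)·m_A, so m_A = 329.75/0.5052 = 652.77 kg/h.
F4 = (1−0.413)×652.77 + 568.45 = 951.63 kg/h.
Recycle F10 = (1−0.157)×951.63 = 802.22 kg/h.

802.2 kg/h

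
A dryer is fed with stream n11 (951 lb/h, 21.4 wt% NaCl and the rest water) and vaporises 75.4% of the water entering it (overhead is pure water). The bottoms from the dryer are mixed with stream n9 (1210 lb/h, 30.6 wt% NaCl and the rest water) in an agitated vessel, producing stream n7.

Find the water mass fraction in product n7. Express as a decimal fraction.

0.6408

Vapour removed = 0.754×0.786×951 = 563.6 lb/h; concentrate = 387.4 lb/h.
water reaching the mixer = 183.88 (from concentrate) + 1210×0.694 = 1023.6 lb/h.
Product flow = 387.4 + 1210 = 1597.4 lb/h; water fraction = 0.6408.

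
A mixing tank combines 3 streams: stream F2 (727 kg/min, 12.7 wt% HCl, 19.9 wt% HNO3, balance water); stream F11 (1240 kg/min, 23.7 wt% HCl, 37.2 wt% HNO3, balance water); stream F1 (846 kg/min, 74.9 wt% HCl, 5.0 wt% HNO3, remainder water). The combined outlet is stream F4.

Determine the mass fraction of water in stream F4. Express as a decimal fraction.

0.4070

Total flow out = 727 + 1240 + 846 = 2813 kg/min.
water in = 727×0.674 + 1240×0.391 + 846×0.201 = 1144.9 kg/min.
water mass fraction in F4 = 1144.9/2813 = 0.4070.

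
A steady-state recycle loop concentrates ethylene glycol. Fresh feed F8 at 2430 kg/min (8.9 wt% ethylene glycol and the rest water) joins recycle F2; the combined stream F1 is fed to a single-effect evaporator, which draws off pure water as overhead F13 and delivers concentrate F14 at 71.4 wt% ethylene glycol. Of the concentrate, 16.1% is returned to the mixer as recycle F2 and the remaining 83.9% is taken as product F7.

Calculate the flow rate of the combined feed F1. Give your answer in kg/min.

2488 kg/min

Overall ethylene glycol balance (none leaves overhead): ethylene glycol in fresh feed = ethylene glycol in product, i.e. 2430×0.089 = (1−0.161)·F14·0.714.
F14 = 216.27/(0.714×0.839) = 361.02 kg/min.
Recycle F2 = 0.161×361.02 = 58.125 kg/min.
Combined feed F1 = 2430 + 58.125 = 2488.1 kg/min.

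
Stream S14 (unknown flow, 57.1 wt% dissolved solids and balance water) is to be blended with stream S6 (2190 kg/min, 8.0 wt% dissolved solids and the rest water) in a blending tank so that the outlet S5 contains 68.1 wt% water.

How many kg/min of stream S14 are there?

2077 kg/min

Let S14 be the unknown flow. Total out = 2190 + S14.
water balance: 2014.8 + 0.429·S14 = 0.681·(2190 + S14)
(0.429 − 0.681)·S14 = 0.681×2190 − 2014.8 = -523.41
S14 = -523.41 / -0.252 = 2077 kg/min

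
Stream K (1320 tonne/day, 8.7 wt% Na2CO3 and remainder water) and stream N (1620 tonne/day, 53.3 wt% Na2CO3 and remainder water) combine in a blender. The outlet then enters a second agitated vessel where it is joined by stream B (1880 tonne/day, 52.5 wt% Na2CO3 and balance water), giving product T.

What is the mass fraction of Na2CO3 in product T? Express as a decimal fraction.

Overall, product flow = 4820 tonne/day.
Na2CO3 in = 1320×0.087 + 1620×0.533 + 1880×0.525 = 1965.3 tonne/day.
Na2CO3 fraction in T = 0.408.

0.408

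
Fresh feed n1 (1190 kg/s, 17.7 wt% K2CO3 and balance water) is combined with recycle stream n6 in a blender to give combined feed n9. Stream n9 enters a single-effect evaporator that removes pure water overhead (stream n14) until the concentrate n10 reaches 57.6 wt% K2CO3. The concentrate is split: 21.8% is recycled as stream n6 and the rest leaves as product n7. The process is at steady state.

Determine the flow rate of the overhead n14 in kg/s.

824.3 kg/s

Overall K2CO3 balance (none leaves overhead): K2CO3 in fresh feed = K2CO3 in product, i.e. 1190×0.177 = (1−0.218)·n10·0.576.
n10 = 210.63/(0.576×0.782) = 467.62 kg/s.
Recycle n6 = 0.218×467.62 = 101.94 kg/s.
Combined feed n9 = 1190 + 101.94 = 1291.9 kg/s.
Overhead n14 = n9 − n10 = 1291.9 − 467.62 = 824.32 kg/s.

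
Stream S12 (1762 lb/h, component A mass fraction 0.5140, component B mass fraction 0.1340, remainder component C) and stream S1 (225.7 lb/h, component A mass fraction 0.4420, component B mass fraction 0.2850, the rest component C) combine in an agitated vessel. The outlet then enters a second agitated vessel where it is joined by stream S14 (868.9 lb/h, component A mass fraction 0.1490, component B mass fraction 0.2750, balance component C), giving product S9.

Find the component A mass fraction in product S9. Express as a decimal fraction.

Overall, product flow = 2856.6 lb/h.
component A in = 1762×0.514 + 225.7×0.442 + 868.9×0.149 = 1134.9 lb/h.
component A fraction in S9 = 0.3973.

0.3973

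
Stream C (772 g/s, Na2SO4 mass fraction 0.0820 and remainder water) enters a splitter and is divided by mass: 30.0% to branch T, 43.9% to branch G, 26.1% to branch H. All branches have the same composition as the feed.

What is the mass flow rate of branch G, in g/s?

338.9 g/s

Branch G flow = 0.439×772 = 338.91 g/s.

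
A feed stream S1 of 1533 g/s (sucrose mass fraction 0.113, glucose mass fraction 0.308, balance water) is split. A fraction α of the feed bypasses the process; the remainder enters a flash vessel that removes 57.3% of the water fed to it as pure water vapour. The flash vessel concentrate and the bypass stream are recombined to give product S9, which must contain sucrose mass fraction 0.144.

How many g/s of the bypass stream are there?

538.3 g/s

All 1533×0.113 = 173.23 g/s of sucrose reaches S9, so S9 = 173.23/0.144 = 1203 g/s and vapour = 330.02 g/s.
The evaporator receives (1−α)·1533 of feed at 0.579 water and removes 0.573 of that water:
0.573×0.579×(1−α)×1533 = 330.02
(1−α) = 330.02/508.6 = 0.6489;  α = 0.3511.
Bypass flow = 0.3511×1533 = 538.26 g/s.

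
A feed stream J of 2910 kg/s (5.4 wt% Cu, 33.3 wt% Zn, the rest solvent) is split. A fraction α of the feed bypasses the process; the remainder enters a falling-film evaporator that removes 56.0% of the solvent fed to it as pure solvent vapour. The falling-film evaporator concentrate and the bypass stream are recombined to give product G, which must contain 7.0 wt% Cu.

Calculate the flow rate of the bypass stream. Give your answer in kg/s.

972.4 kg/s

All 2910×0.054 = 157.14 kg/s of Cu reaches G, so G = 157.14/0.070 = 2244.9 kg/s and vapour = 665.14 kg/s.
The evaporator receives (1−α)·2910 of feed at 0.613 solvent and removes 0.560 of that solvent:
0.560×0.613×(1−α)×2910 = 665.14
(1−α) = 665.14/998.94 = 0.6658;  α = 0.3342.
Bypass flow = 0.3342×2910 = 972.39 kg/s.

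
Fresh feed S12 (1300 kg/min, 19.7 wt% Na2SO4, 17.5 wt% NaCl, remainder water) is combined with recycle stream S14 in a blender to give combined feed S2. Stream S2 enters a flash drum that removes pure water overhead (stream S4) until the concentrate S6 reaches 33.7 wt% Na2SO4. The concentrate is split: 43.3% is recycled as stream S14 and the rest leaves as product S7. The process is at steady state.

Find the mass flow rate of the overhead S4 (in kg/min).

Overall Na2SO4 balance (none leaves overhead): Na2SO4 in fresh feed = Na2SO4 in product, i.e. 1300×0.197 = (1−0.433)·S6·0.337.
S6 = 256.1/(0.337×0.567) = 1340.3 kg/min.
Recycle S14 = 0.433×1340.3 = 580.34 kg/min.
Combined feed S2 = 1300 + 580.34 = 1880.3 kg/min.
Overhead S4 = S2 − S6 = 1880.3 − 1340.3 = 540.06 kg/min.

540.1 kg/min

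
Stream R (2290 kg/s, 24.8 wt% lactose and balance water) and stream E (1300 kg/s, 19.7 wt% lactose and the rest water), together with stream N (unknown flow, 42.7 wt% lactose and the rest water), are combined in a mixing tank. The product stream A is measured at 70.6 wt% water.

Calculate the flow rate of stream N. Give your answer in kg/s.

Let N be the unknown flow. Total out = 3590 + N.
water balance: 2766 + 0.573·N = 0.706·(3590 + N)
(0.573 − 0.706)·N = 0.706×3590 − 2766 = -231.44
N = -231.44 / -0.133 = 1740.2 kg/s

1740 kg/s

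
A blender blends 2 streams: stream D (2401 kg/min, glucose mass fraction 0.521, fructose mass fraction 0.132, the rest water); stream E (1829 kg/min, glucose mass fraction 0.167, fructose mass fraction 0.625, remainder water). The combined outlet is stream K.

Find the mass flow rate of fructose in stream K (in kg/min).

fructose out = fructose in = 2401×0.132 + 1829×0.625 = 1460.1 kg/min.

1460 kg/min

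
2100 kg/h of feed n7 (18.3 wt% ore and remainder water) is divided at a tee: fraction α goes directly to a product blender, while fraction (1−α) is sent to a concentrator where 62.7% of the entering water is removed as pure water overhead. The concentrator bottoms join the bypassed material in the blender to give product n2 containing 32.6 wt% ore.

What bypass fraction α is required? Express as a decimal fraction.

All 2100×0.183 = 384.3 kg/h of ore reaches n2, so n2 = 384.3/0.326 = 1178.8 kg/h and vapour = 921.17 kg/h.
The evaporator receives (1−α)·2100 of feed at 0.817 water and removes 0.627 of that water:
0.627×0.817×(1−α)×2100 = 921.17
(1−α) = 921.17/1075.7 = 0.8563;  α = 0.1437.

0.144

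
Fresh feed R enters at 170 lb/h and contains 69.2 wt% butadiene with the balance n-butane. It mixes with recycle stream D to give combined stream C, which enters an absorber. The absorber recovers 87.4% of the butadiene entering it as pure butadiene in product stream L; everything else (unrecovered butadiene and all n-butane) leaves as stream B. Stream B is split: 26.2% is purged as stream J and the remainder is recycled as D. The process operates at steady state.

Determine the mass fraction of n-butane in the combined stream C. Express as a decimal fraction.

0.606

n-butane enters only via R and leaves only via the purge: 170×0.308 = 0.262×(n-butane in B), and the absorber passes all n-butane, so n-butane in C = n-butane in B = 199.85 lb/h.
butadiene in C: m_A = 170×0.692 + (1−0.262)·(1−0.874)·m_A, so m_A = 117.64/0.9070 = 129.7 lb/h.
C = 129.7 + 199.85 = 329.55 lb/h.
n-butane fraction in C = 199.85/329.55 = 0.606.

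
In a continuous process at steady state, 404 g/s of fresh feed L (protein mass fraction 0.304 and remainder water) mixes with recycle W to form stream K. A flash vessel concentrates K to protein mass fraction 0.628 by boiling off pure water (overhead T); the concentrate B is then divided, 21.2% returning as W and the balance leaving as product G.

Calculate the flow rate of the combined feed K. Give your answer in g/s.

Overall protein balance (none leaves overhead): protein in fresh feed = protein in product, i.e. 404×0.304 = (1−0.212)·B·0.628.
B = 122.82/(0.628×0.788) = 248.18 g/s.
Recycle W = 0.212×248.18 = 52.614 g/s.
Combined feed K = 404 + 52.614 = 456.61 g/s.

456.6 g/s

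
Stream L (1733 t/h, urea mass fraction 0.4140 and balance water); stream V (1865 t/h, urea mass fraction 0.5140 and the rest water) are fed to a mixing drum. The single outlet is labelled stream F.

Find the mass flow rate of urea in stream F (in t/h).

1676 t/h

urea out = urea in = 1733×0.414 + 1865×0.514 = 1676.1 t/h.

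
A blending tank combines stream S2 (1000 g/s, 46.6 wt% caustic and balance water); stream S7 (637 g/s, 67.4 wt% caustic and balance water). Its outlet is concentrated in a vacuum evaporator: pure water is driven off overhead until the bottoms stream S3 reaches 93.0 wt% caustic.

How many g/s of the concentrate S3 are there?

caustic entering = 1000×0.466 + 637×0.674 = 895.34 g/s.
All caustic reports to S3, so S3 = 895.34/0.930 = 962.73 g/s.

962.7 g/s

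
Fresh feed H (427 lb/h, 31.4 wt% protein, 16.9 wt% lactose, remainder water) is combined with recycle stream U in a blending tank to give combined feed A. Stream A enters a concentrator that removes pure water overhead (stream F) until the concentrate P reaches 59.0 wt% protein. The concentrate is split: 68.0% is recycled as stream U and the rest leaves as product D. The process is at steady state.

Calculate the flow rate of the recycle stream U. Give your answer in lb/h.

482.9 lb/h

Overall protein balance (none leaves overhead): protein in fresh feed = protein in product, i.e. 427×0.314 = (1−0.680)·P·0.590.
P = 134.08/(0.590×0.320) = 710.16 lb/h.
Recycle U = 0.680×710.16 = 482.91 lb/h.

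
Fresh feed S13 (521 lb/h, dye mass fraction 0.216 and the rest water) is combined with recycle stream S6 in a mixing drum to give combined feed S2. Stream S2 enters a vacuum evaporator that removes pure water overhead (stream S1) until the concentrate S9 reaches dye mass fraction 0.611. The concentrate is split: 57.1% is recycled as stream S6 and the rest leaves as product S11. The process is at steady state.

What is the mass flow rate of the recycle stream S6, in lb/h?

Overall dye balance (none leaves overhead): dye in fresh feed = dye in product, i.e. 521×0.216 = (1−0.571)·S9·0.611.
S9 = 112.54/(0.611×0.429) = 429.33 lb/h.
Recycle S6 = 0.571×429.33 = 245.15 lb/h.

245.1 lb/h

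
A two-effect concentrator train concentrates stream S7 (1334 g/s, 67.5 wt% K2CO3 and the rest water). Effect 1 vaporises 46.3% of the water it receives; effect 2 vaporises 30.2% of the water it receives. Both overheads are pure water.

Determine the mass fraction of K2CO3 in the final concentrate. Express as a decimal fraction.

water in feed = 1334×0.325 = 433.55 g/s.
After stage 1: water left = (1−0.463)×433.55 = 232.82; stream total = 1133.3 g/s.
After stage 2: water left = (1−0.302)×232.82 = 162.51; final concentrate = 1063 g/s.
K2CO3 fraction = 900.45/1063 = 0.847.

0.847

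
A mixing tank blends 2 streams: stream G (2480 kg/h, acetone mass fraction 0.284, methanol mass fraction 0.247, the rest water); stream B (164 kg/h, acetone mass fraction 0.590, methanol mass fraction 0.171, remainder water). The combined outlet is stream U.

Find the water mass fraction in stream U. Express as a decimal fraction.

Total flow out = 2480 + 164 = 2644 kg/h.
water in = 2480×0.469 + 164×0.239 = 1202.3 kg/h.
water mass fraction in U = 1202.3/2644 = 0.455.

0.455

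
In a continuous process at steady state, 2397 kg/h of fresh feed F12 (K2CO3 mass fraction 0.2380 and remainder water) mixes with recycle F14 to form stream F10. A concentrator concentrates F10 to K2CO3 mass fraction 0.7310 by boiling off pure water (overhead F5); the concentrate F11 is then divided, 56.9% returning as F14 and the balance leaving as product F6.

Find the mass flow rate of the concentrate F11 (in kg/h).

1811 kg/h

Overall K2CO3 balance (none leaves overhead): K2CO3 in fresh feed = K2CO3 in product, i.e. 2397×0.238 = (1−0.569)·F11·0.731.
F11 = 570.49/(0.731×0.431) = 1810.7 kg/h.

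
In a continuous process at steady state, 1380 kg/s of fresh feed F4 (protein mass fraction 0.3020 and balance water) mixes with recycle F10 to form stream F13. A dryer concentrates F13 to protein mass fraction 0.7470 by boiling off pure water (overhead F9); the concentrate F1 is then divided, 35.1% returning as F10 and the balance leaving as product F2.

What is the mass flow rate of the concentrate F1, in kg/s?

Overall protein balance (none leaves overhead): protein in fresh feed = protein in product, i.e. 1380×0.302 = (1−0.351)·F1·0.747.
F1 = 416.76/(0.747×0.649) = 859.65 kg/s.

859.6 kg/s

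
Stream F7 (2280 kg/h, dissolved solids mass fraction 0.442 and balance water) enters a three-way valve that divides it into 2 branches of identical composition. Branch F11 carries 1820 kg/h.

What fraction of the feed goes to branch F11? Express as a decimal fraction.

0.798

Fraction to F11 = 1820/2280 = 0.7982.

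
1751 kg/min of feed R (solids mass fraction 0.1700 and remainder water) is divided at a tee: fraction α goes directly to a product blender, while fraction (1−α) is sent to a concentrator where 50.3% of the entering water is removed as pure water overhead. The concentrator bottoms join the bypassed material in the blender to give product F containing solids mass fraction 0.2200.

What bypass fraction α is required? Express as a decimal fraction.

0.456

All 1751×0.170 = 297.67 kg/min of solids reaches F, so F = 297.67/0.220 = 1353 kg/min and vapour = 397.95 kg/min.
The evaporator receives (1−α)·1751 of feed at 0.830 water and removes 0.503 of that water:
0.503×0.830×(1−α)×1751 = 397.95
(1−α) = 397.95/731.02 = 0.5444;  α = 0.4556.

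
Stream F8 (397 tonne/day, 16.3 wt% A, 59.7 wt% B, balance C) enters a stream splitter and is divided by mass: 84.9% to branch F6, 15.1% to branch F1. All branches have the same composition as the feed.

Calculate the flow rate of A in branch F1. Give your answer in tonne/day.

Branch F1 total = 0.151×397 = 59.947 tonne/day.
A in F1 = 0.163×59.947 = 9.7714 tonne/day.

9.771 tonne/day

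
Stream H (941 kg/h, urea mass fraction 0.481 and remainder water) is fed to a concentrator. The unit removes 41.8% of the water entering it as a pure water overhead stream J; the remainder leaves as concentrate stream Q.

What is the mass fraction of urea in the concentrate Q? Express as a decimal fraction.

urea is not removed: 941×0.481 = 452.62 kg/h of urea enters Q.
water entering = 941×0.519 = 488.38 kg/h; overhead removed = 0.418×488.38 = 204.14 kg/h.
Concentrate = 941 − 204.14 = 736.86 kg/h.
Mass fraction = 452.62/736.86 = 0.614.

0.614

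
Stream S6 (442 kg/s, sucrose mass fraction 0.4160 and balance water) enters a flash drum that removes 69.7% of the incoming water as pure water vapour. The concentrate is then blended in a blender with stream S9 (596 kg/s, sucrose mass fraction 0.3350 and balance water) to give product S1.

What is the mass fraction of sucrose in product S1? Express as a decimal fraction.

Vapour removed = 0.697×0.584×442 = 179.92 kg/s; concentrate = 262.08 kg/s.
sucrose reaching the mixer = 183.87 (from concentrate) + 596×0.335 = 383.53 kg/s.
Product flow = 262.08 + 596 = 858.08 kg/s; sucrose fraction = 0.4470.

0.4470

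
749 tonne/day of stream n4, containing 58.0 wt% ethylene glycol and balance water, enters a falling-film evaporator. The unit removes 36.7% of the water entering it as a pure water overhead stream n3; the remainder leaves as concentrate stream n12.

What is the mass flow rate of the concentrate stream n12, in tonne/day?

water entering = 749×0.420 = 314.58 tonne/day; overhead removed = 0.367×314.58 = 115.45 tonne/day.
Concentrate = 749 − 115.45 = 633.55 tonne/day.

633.5 tonne/day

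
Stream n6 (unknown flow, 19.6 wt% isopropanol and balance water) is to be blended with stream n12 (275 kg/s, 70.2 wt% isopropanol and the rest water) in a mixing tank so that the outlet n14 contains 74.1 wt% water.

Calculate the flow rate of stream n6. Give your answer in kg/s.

1934 kg/s

Let n6 be the unknown flow. Total out = 275 + n6.
water balance: 81.95 + 0.804·n6 = 0.741·(275 + n6)
(0.804 − 0.741)·n6 = 0.741×275 − 81.95 = 121.83
n6 = 121.83 / 0.063 = 1933.7 kg/s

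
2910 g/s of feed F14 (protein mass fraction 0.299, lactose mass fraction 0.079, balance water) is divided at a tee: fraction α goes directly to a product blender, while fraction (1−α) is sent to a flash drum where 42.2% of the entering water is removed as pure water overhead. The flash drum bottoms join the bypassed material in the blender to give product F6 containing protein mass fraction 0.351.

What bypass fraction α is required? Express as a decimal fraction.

All 2910×0.299 = 870.09 g/s of protein reaches F6, so F6 = 870.09/0.351 = 2478.9 g/s and vapour = 431.11 g/s.
The evaporator receives (1−α)·2910 of feed at 0.622 water and removes 0.422 of that water:
0.422×0.622×(1−α)×2910 = 431.11
(1−α) = 431.11/763.83 = 0.5644;  α = 0.4356.

0.436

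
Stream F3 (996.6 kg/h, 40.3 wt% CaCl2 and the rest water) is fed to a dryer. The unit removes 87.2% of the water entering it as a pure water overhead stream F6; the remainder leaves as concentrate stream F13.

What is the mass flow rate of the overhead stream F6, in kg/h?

water entering = 996.6×0.597 = 594.97 kg/h; overhead removed = 0.872×594.97 = 518.81 kg/h.

518.8 kg/h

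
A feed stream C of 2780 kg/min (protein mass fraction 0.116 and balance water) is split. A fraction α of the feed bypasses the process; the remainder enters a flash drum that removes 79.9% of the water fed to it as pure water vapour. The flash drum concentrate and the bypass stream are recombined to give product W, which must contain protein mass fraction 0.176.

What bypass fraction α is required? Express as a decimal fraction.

All 2780×0.116 = 322.48 kg/min of protein reaches W, so W = 322.48/0.176 = 1832.3 kg/min and vapour = 947.73 kg/min.
The evaporator receives (1−α)·2780 of feed at 0.884 water and removes 0.799 of that water:
0.799×0.884×(1−α)×2780 = 947.73
(1−α) = 947.73/1963.6 = 0.4827;  α = 0.5173.

0.517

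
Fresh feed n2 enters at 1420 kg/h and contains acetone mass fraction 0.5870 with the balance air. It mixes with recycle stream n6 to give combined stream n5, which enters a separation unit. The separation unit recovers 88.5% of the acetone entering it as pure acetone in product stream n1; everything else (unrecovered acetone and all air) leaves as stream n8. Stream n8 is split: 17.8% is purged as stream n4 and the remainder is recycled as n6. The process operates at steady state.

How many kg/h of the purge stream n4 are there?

air enters only via n2 and leaves only via the purge: 1420×0.413 = 0.178×(air in n8), and the separation unit passes all air, so air in n5 = air in n8 = 3294.7 kg/h.
acetone in n5: m_A = 1420×0.587 + (1−0.178)·(1−0.885)·m_A, so m_A = 833.54/0.9055 = 920.56 kg/h.
n8 = (1−0.885)×920.56 + 3294.7 = 3400.6 kg/h.
Purge n4 = 0.178×3400.6 = 605.3 kg/h.

605.3 kg/h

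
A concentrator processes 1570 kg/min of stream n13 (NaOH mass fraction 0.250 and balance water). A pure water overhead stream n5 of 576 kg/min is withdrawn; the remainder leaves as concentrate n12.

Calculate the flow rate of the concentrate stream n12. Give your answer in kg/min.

994 kg/min

Concentrate = 1570 − 576 = 994 kg/min.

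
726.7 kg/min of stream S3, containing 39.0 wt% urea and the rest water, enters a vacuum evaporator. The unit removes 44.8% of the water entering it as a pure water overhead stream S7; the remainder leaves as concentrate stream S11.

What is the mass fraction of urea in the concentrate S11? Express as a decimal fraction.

0.537

urea is not removed: 726.7×0.390 = 283.41 kg/min of urea enters S11.
water entering = 726.7×0.610 = 443.29 kg/min; overhead removed = 0.448×443.29 = 198.59 kg/min.
Concentrate = 726.7 − 198.59 = 528.11 kg/min.
Mass fraction = 283.41/528.11 = 0.537.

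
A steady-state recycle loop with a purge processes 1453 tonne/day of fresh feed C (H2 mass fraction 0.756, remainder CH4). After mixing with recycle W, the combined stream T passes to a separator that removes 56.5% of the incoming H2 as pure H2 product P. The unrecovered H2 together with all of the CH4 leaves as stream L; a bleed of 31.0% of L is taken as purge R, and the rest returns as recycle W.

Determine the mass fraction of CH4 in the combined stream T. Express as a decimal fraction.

0.422

CH4 enters only via C and leaves only via the purge: 1453×0.244 = 0.310×(CH4 in L), and the separator passes all CH4, so CH4 in T = CH4 in L = 1143.7 tonne/day.
H2 in T: m_A = 1453×0.756 + (1−0.310)·(1−0.565)·m_A, so m_A = 1098.5/0.6998 = 1569.6 tonne/day.
T = 1569.6 + 1143.7 = 2713.2 tonne/day.
CH4 fraction in T = 1143.7/2713.2 = 0.422.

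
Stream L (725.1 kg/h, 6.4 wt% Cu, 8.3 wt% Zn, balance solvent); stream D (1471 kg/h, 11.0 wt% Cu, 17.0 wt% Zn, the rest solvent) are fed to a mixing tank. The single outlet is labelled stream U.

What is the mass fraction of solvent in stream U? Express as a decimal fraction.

Total flow out = 725.1 + 1471 = 2196.1 kg/h.
solvent in = 725.1×0.853 + 1471×0.720 = 1677.6 kg/h.
solvent mass fraction in U = 1677.6/2196.1 = 0.764.

0.764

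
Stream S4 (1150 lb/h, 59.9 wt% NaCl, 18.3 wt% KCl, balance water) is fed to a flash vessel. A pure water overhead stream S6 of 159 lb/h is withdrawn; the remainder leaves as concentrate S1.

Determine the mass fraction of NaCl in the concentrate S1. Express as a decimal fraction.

0.6951

NaCl is not removed: 1150×0.599 = 688.85 lb/h of NaCl enters S1.
Concentrate = 1150 − 159 = 991 lb/h.
Mass fraction = 688.85/991 = 0.6951.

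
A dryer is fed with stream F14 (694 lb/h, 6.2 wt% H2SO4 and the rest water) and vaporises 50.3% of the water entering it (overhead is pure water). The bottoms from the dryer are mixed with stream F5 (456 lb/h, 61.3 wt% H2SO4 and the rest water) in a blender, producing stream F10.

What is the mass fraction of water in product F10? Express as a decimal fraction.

0.608

Vapour removed = 0.503×0.938×694 = 327.44 lb/h; concentrate = 366.56 lb/h.
water reaching the mixer = 323.53 (from concentrate) + 456×0.387 = 500.01 lb/h.
Product flow = 366.56 + 456 = 822.56 lb/h; water fraction = 0.608.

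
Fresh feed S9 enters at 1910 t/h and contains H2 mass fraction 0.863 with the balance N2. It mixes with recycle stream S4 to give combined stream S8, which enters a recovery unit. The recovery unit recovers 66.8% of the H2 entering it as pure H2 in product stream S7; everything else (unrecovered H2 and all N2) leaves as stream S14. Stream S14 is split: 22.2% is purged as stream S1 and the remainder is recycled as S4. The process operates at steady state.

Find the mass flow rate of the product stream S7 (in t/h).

1485 t/h

H2 in S8: m_A = 1910×0.863 + (1−0.222)·(1−0.668)·m_A, so m_A = 1648.3/0.7417 = 2222.4 t/h.
Product S7 = 0.668×2222.4 = 1484.5 t/h.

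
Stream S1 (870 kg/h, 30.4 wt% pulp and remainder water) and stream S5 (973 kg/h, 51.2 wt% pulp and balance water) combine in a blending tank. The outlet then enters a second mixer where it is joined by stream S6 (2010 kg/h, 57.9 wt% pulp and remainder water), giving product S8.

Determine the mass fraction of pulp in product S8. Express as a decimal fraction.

0.5000

Overall, product flow = 3853 kg/h.
pulp in = 870×0.304 + 973×0.512 + 2010×0.579 = 1926.4 kg/h.
pulp fraction in S8 = 0.5000.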